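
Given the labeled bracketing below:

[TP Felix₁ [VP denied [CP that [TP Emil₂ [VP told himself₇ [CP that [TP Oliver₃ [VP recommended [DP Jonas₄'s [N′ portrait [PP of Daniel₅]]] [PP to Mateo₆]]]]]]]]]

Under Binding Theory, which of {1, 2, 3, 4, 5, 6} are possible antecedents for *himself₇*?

{2}

*himself* is an anaphor, so Principle A applies: it must be bound in its binding domain.
Binding domain of *himself₇*: the embedded TP, whose subject is Emil₂.
*Felix₁* c-commands the anaphor but is outside its binding domain → cannot satisfy Principle A.
*Emil₂* c-commands the anaphor within its binding domain → licit binder.
*Oliver₃* does not c-command the anaphor → cannot bind it.
*Jonas₄* does not c-command the anaphor → cannot bind it.
*Daniel₅* does not c-command the anaphor → cannot bind it.
*Mateo₆* does not c-command the anaphor → cannot bind it.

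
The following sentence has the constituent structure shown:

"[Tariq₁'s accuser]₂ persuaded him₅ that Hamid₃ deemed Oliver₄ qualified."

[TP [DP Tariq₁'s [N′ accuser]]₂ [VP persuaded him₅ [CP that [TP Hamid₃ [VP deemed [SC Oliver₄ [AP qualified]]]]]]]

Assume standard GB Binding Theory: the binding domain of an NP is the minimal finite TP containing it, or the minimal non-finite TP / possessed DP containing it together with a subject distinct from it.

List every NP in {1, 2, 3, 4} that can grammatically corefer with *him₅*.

*him* is a pronoun, so Principle B applies: it must be free in its binding domain.
Binding domain of *him₅*: the matrix TP, whose subject is [Tariq₁'s accuser]₂.
*Tariq₁* and the pronoun do not c-command one another → neither Principle B nor Principle C is at stake; coindexation permitted.
*[Tariq₁'s accuser]₂* c-commands the pronoun within its binding domain → coindexation would violate Principle B.
*Hamid₃*: the pronoun c-commands this R-expression → coindexation would violate Principle C on *Hamid₃*.
*Oliver₄*: the pronoun c-commands this R-expression → coindexation would violate Principle C on *Oliver₄*.

{1}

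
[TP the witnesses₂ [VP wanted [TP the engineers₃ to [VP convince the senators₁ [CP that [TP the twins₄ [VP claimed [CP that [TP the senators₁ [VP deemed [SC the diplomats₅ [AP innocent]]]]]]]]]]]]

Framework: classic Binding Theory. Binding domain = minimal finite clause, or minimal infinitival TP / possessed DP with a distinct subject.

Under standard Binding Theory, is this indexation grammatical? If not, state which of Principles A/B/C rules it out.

The two coindexed NPs are *the senators₁* (the higher occurrence) and *the senators₁* (the lower occurrence).
*the senators₁* (the lower occurrence) is an R-expression. Principle C requires it to be free everywhere.
*the senators₁* (the higher occurrence) c-commands it and carries the same index.
The R-expression is bound → Principle C violation.

Principle C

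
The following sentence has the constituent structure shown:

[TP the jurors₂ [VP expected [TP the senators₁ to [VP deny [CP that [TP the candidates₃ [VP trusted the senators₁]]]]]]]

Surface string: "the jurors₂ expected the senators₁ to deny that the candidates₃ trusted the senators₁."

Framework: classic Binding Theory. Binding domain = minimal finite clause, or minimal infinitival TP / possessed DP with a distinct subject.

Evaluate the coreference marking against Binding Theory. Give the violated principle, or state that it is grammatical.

Principle C

The two coindexed NPs are *the senators₁* (the higher occurrence) and *the senators₁* (the lower occurrence).
*the senators₁* (the lower occurrence) is an R-expression. Principle C requires it to be free everywhere.
*the senators₁* (the higher occurrence) c-commands it and carries the same index.
The R-expression is bound → Principle C violation.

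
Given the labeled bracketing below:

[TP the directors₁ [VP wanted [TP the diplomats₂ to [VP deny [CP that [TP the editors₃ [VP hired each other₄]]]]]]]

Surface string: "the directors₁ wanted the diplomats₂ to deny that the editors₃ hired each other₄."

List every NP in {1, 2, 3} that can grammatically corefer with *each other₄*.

*each other* is an anaphor, so Principle A applies: it must be bound in its binding domain.
Binding domain of *each other₄*: the embedded TP, whose subject is the editors₃.
*the directors₁* c-commands the anaphor but is outside its binding domain → cannot satisfy Principle A.
*the diplomats₂* c-commands the anaphor but is outside its binding domain → cannot satisfy Principle A.
*the editors₃* c-commands the anaphor within its binding domain → licit binder.

{3}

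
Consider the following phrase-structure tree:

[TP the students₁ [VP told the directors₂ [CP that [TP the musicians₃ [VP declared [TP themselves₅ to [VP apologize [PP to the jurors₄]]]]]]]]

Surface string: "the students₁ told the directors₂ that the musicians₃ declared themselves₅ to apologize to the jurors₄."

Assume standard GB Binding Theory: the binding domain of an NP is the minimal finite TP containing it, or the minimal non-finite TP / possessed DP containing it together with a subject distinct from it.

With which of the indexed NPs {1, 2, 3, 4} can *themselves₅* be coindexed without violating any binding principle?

*themselves* is an anaphor, so Principle A applies: it must be bound in its binding domain.
Binding domain of *themselves₅*: the embedded TP, whose subject is the musicians₃.
*the students₁* c-commands the anaphor but is outside its binding domain → cannot satisfy Principle A.
*the directors₂* c-commands the anaphor but is outside its binding domain → cannot satisfy Principle A.
*the musicians₃* c-commands the anaphor within its binding domain → licit binder.
*the jurors₄* does not c-command the anaphor → cannot bind it.

{3}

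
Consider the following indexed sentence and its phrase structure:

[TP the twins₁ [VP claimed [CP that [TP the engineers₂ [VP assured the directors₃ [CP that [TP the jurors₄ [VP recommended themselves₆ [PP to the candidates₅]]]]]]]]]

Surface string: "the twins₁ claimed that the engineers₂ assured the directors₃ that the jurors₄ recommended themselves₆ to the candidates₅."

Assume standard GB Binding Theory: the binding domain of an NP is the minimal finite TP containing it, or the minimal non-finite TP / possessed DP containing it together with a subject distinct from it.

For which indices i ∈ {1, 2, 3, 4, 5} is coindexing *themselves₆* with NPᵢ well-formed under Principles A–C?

*themselves* is an anaphor, so Principle A applies: it must be bound in its binding domain.
Binding domain of *themselves₆*: the embedded TP, whose subject is the jurors₄.
*the twins₁* c-commands the anaphor but is outside its binding domain → cannot satisfy Principle A.
*the engineers₂* c-commands the anaphor but is outside its binding domain → cannot satisfy Principle A.
*the directors₃* c-commands the anaphor but is outside its binding domain → cannot satisfy Principle A.
*the jurors₄* c-commands the anaphor within its binding domain → licit binder.
*the candidates₅* does not c-command the anaphor → cannot bind it.

{4}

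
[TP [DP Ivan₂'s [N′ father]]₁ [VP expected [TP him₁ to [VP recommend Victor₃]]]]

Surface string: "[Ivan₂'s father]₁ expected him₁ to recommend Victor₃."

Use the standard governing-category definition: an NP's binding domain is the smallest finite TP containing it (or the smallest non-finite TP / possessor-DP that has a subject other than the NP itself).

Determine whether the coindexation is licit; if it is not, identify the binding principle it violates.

Principle B

The two coindexed NPs are *[Ivan₂'s father]₁* and *him₁*.
*him₁* is a pronoun. Its binding domain is the matrix TP, whose subject is [Ivan₂'s father]₁.
*[Ivan₂'s father]₁* c-commands it within that domain and carries the same index.
The pronoun is locally bound → Principle B violation.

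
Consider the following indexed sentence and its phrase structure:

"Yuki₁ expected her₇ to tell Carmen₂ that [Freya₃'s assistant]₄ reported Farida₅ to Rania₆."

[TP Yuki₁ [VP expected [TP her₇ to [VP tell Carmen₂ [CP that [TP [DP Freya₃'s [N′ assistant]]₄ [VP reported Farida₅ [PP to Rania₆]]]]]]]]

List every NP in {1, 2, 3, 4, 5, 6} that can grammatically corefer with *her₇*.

*her* is a pronoun, so Principle B applies: it must be free in its binding domain.
Binding domain of *her₇*: the matrix TP, whose subject is Yuki₁.
*Yuki₁* c-commands the pronoun within its binding domain → coindexation would violate Principle B.
*Carmen₂*: the pronoun c-commands this R-expression → coindexation would violate Principle C on *Carmen₂*.
*Freya₃*: the pronoun c-commands this R-expression → coindexation would violate Principle C on *Freya₃*.
*[Freya₃'s assistant]₄*: the pronoun c-commands this R-expression → coindexation would violate Principle C on *[Freya₃'s assistant]₄*.
*Farida₅*: the pronoun c-commands this R-expression → coindexation would violate Principle C on *Farida₅*.
*Rania₆*: the pronoun c-commands this R-expression → coindexation would violate Principle C on *Rania₆*.

none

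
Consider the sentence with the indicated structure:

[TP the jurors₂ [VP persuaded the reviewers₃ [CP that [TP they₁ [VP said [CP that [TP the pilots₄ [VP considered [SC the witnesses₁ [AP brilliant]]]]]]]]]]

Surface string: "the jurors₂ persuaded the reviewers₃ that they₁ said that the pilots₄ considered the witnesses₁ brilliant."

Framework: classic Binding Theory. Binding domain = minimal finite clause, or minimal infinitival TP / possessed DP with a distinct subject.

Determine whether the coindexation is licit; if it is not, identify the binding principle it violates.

Principle C

The two coindexed NPs are *they₁* and *the witnesses₁*.
*the witnesses₁* is an R-expression. Principle C requires it to be free everywhere.
*they₁* c-commands it and carries the same index.
The R-expression is bound → Principle C violation.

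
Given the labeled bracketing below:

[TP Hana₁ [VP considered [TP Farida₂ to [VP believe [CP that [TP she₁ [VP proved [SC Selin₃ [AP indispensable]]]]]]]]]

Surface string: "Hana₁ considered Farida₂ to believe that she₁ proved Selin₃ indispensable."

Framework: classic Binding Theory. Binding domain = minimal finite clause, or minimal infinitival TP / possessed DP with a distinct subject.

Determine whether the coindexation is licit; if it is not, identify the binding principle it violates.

grammatical

The two coindexed NPs are *Hana₁* and *she₁*.
*she₁* is a pronoun; nothing c-commands it within its binding domain (the embedded TP.), so Principle B holds trivially.
*Hana₁* is an R-expression; *she₁* does not c-command it, and no other NP shares its index, so Principle C is satisfied.
All principles are respected.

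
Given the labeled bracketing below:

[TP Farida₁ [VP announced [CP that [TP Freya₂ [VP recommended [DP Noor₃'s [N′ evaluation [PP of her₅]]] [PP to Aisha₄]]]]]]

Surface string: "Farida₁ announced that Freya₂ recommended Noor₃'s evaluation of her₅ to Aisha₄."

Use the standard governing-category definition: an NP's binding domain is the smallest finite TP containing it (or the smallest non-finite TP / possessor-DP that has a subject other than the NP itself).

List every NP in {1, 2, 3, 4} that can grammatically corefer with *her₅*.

{1, 2, 4}

*her* is a pronoun, so Principle B applies: it must be free in its binding domain.
Binding domain of *her₅*: the possessed DP, whose subject is Noor₃.
*Farida₁* c-commands the pronoun but from outside its binding domain, and is not c-commanded by it → coindexation permitted.
*Freya₂* c-commands the pronoun but from outside its binding domain, and is not c-commanded by it → coindexation permitted.
*Noor₃* c-commands the pronoun within its binding domain → coindexation would violate Principle B.
*Aisha₄* and the pronoun do not c-command one another → neither Principle B nor Principle C is at stake; coindexation permitted.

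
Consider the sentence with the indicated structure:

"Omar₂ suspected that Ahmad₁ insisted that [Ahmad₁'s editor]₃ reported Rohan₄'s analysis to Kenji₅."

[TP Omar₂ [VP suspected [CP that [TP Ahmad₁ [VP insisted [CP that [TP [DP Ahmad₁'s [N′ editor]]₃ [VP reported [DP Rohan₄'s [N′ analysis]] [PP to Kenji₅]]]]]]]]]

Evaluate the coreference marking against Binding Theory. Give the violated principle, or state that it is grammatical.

The two coindexed NPs are *Ahmad₁* (the lower occurrence) and *Ahmad₁* (the higher occurrence).
*Ahmad₁* (the lower occurrence) is an R-expression. Principle C requires it to be free everywhere.
*Ahmad₁* (the higher occurrence) c-commands it and carries the same index.
The R-expression is bound → Principle C violation.

Principle C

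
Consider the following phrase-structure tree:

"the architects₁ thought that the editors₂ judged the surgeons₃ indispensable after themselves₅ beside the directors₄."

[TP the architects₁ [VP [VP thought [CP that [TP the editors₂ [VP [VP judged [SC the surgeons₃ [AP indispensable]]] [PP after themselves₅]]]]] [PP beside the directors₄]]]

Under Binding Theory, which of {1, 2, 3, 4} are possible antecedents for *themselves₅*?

*themselves* is an anaphor, so Principle A applies: it must be bound in its binding domain.
Binding domain of *themselves₅*: the embedded TP, whose subject is the editors₂.
*the architects₁* c-commands the anaphor but is outside its binding domain → cannot satisfy Principle A.
*the editors₂* c-commands the anaphor within its binding domain → licit binder.
*the surgeons₃* does not c-command the anaphor → cannot bind it.
*the directors₄* does not c-command the anaphor → cannot bind it.

{2}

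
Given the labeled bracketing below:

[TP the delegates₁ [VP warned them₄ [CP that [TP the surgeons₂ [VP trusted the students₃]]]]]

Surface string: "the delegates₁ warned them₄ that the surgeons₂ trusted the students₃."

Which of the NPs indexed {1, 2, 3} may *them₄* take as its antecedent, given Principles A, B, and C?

none

*them* is a pronoun, so Principle B applies: it must be free in its binding domain.
Binding domain of *them₄*: the matrix TP, whose subject is the delegates₁.
*the delegates₁* c-commands the pronoun within its binding domain → coindexation would violate Principle B.
*the surgeons₂*: the pronoun c-commands this R-expression → coindexation would violate Principle C on *the surgeons₂*.
*the students₃*: the pronoun c-commands this R-expression → coindexation would violate Principle C on *the students₃*.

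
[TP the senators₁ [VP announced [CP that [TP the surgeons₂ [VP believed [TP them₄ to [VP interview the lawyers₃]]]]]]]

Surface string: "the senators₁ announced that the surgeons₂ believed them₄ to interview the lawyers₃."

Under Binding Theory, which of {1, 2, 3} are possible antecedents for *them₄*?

{1}

*them* is a pronoun, so Principle B applies: it must be free in its binding domain.
Binding domain of *them₄*: the embedded TP, whose subject is the surgeons₂.
*the senators₁* c-commands the pronoun but from outside its binding domain, and is not c-commanded by it → coindexation permitted.
*the surgeons₂* c-commands the pronoun within its binding domain → coindexation would violate Principle B.
*the lawyers₃*: the pronoun c-commands this R-expression → coindexation would violate Principle C on *the lawyers₃*.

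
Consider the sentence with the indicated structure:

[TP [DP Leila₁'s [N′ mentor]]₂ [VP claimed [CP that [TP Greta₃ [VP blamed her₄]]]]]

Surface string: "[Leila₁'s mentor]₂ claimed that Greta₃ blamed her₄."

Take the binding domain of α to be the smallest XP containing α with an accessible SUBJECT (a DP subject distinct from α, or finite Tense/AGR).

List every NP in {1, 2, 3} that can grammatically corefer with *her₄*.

{1, 2}

*her* is a pronoun, so Principle B applies: it must be free in its binding domain.
Binding domain of *her₄*: the embedded TP, whose subject is Greta₃.
*Leila₁* and the pronoun do not c-command one another → neither Principle B nor Principle C is at stake; coindexation permitted.
*[Leila₁'s mentor]₂* c-commands the pronoun but from outside its binding domain, and is not c-commanded by it → coindexation permitted.
*Greta₃* c-commands the pronoun within its binding domain → coindexation would violate Principle B.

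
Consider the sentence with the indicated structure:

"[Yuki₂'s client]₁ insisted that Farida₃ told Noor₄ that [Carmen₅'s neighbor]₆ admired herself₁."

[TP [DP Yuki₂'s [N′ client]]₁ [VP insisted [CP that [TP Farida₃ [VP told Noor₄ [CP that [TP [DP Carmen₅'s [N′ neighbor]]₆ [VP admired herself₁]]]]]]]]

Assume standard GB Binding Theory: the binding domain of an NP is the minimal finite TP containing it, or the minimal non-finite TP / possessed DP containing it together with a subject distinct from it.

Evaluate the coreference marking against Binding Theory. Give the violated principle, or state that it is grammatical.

Principle A

The two coindexed NPs are *[Yuki₂'s client]₁* and *herself₁*.
*herself₁* is an anaphor. Principle A requires it to be bound within its binding domain — the embedded TP, whose subject is [Carmen₅'s neighbor]₆.
Within that domain it is c-commanded by *[Carmen₅'s neighbor]₆*, which does not share its index.
*[Yuki₂'s client]₁* does c-command the anaphor, but from outside its binding domain.
The anaphor is unbound in its domain → Principle A violation.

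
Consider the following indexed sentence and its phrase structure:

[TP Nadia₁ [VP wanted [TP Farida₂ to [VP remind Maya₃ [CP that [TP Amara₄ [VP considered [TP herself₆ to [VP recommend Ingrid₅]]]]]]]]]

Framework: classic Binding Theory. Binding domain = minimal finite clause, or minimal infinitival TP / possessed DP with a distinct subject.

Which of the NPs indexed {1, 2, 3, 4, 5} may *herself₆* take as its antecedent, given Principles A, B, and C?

{4}

*herself* is an anaphor, so Principle A applies: it must be bound in its binding domain.
Binding domain of *herself₆*: the embedded TP, whose subject is Amara₄.
*Nadia₁* c-commands the anaphor but is outside its binding domain → cannot satisfy Principle A.
*Farida₂* c-commands the anaphor but is outside its binding domain → cannot satisfy Principle A.
*Maya₃* c-commands the anaphor but is outside its binding domain → cannot satisfy Principle A.
*Amara₄* c-commands the anaphor within its binding domain → licit binder.
*Ingrid₅* does not c-command the anaphor → cannot bind it.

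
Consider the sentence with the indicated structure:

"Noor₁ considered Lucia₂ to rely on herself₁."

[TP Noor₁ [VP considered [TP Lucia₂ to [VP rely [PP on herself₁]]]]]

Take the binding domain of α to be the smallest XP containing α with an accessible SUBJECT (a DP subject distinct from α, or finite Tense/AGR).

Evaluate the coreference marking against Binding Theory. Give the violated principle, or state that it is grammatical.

Principle A

The two coindexed NPs are *Noor₁* and *herself₁*.
*herself₁* is an anaphor. Principle A requires it to be bound within its binding domain — the embedded TP, whose subject is Lucia₂.
Within that domain it is c-commanded by *Lucia₂*, which does not share its index.
*Noor₁* does c-command the anaphor, but from outside its binding domain.
The anaphor is unbound in its domain → Principle A violation.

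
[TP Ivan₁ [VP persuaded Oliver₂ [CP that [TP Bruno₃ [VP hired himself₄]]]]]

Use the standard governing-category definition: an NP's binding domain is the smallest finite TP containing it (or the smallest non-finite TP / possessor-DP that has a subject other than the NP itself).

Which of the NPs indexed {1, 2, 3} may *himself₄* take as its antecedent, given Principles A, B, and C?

{3}

*himself* is an anaphor, so Principle A applies: it must be bound in its binding domain.
Binding domain of *himself₄*: the embedded TP, whose subject is Bruno₃.
*Ivan₁* c-commands the anaphor but is outside its binding domain → cannot satisfy Principle A.
*Oliver₂* c-commands the anaphor but is outside its binding domain → cannot satisfy Principle A.
*Bruno₃* c-commands the anaphor within its binding domain → licit binder.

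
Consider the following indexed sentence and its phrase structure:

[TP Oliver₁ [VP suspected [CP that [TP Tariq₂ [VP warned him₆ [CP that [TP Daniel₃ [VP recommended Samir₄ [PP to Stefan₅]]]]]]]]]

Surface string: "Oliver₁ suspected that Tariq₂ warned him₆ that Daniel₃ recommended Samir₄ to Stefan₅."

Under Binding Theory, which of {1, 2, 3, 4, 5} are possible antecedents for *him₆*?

{1}

*him* is a pronoun, so Principle B applies: it must be free in its binding domain.
Binding domain of *him₆*: the embedded TP, whose subject is Tariq₂.
*Oliver₁* c-commands the pronoun but from outside its binding domain, and is not c-commanded by it → coindexation permitted.
*Tariq₂* c-commands the pronoun within its binding domain → coindexation would violate Principle B.
*Daniel₃*: the pronoun c-commands this R-expression → coindexation would violate Principle C on *Daniel₃*.
*Samir₄*: the pronoun c-commands this R-expression → coindexation would violate Principle C on *Samir₄*.
*Stefan₅*: the pronoun c-commands this R-expression → coindexation would violate Principle C on *Stefan₅*.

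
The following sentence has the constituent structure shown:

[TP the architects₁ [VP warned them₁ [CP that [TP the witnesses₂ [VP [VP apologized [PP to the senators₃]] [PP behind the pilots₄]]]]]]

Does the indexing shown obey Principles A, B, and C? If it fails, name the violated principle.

The two coindexed NPs are *the architects₁* and *them₁*.
*them₁* is a pronoun. Its binding domain is the matrix TP, whose subject is the architects₁.
*the architects₁* c-commands it within that domain and carries the same index.
The pronoun is locally bound → Principle B violation.

Principle B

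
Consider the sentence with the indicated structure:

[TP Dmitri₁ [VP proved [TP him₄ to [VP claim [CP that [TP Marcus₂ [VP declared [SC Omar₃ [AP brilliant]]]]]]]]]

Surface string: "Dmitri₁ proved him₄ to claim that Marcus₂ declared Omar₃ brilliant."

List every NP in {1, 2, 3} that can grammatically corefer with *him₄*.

*him* is a pronoun, so Principle B applies: it must be free in its binding domain.
Binding domain of *him₄*: the matrix TP, whose subject is Dmitri₁.
*Dmitri₁* c-commands the pronoun within its binding domain → coindexation would violate Principle B.
*Marcus₂*: the pronoun c-commands this R-expression → coindexation would violate Principle C on *Marcus₂*.
*Omar₃*: the pronoun c-commands this R-expression → coindexation would violate Principle C on *Omar₃*.

none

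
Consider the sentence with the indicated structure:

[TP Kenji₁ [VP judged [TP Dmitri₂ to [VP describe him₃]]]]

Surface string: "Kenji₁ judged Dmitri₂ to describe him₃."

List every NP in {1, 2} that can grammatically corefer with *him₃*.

*him* is a pronoun, so Principle B applies: it must be free in its binding domain.
Binding domain of *him₃*: the embedded TP, whose subject is Dmitri₂.
*Kenji₁* c-commands the pronoun but from outside its binding domain, and is not c-commanded by it → coindexation permitted.
*Dmitri₂* c-commands the pronoun within its binding domain → coindexation would violate Principle B.

{1}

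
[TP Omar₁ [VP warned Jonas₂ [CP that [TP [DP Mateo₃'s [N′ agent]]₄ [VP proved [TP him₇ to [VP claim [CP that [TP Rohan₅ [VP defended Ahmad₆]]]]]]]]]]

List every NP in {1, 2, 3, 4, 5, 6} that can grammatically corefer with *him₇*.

*him* is a pronoun, so Principle B applies: it must be free in its binding domain.
Binding domain of *him₇*: the embedded TP, whose subject is [Mateo₃'s agent]₄.
*Omar₁* c-commands the pronoun but from outside its binding domain, and is not c-commanded by it → coindexation permitted.
*Jonas₂* c-commands the pronoun but from outside its binding domain, and is not c-commanded by it → coindexation permitted.
*Mateo₃* and the pronoun do not c-command one another → neither Principle B nor Principle C is at stake; coindexation permitted.
*[Mateo₃'s agent]₄* c-commands the pronoun within its binding domain → coindexation would violate Principle B.
*Rohan₅*: the pronoun c-commands this R-expression → coindexation would violate Principle C on *Rohan₅*.
*Ahmad₆*: the pronoun c-commands this R-expression → coindexation would violate Principle C on *Ahmad₆*.

{1, 2, 3}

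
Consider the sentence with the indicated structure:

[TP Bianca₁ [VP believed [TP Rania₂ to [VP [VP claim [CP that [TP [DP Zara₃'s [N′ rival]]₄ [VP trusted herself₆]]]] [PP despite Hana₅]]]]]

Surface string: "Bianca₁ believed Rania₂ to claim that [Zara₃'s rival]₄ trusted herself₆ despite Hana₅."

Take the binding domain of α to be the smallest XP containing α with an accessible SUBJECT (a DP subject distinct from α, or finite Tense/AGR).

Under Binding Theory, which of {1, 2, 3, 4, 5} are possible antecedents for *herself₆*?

*herself* is an anaphor, so Principle A applies: it must be bound in its binding domain.
Binding domain of *herself₆*: the embedded TP, whose subject is [Zara₃'s rival]₄.
*Bianca₁* c-commands the anaphor but is outside its binding domain → cannot satisfy Principle A.
*Rania₂* c-commands the anaphor but is outside its binding domain → cannot satisfy Principle A.
*Zara₃* does not c-command the anaphor → cannot bind it.
*[Zara₃'s rival]₄* c-commands the anaphor within its binding domain → licit binder.
*Hana₅* does not c-command the anaphor → cannot bind it.

{4}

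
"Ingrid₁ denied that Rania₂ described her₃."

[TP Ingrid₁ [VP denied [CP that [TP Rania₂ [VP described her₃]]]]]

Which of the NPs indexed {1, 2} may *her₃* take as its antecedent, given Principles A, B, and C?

*her* is a pronoun, so Principle B applies: it must be free in its binding domain.
Binding domain of *her₃*: the embedded TP, whose subject is Rania₂.
*Ingrid₁* c-commands the pronoun but from outside its binding domain, and is not c-commanded by it → coindexation permitted.
*Rania₂* c-commands the pronoun within its binding domain → coindexation would violate Principle B.

{1}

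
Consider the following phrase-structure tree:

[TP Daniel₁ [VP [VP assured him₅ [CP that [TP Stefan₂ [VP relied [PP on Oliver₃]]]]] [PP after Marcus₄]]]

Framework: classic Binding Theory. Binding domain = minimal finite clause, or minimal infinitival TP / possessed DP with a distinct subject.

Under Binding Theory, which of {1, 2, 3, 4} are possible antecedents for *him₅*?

{4}

*him* is a pronoun, so Principle B applies: it must be free in its binding domain.
Binding domain of *him₅*: the matrix TP, whose subject is Daniel₁.
*Daniel₁* c-commands the pronoun within its binding domain → coindexation would violate Principle B.
*Stefan₂*: the pronoun c-commands this R-expression → coindexation would violate Principle C on *Stefan₂*.
*Oliver₃*: the pronoun c-commands this R-expression → coindexation would violate Principle C on *Oliver₃*.
*Marcus₄* and the pronoun do not c-command one another → neither Principle B nor Principle C is at stake; coindexation permitted.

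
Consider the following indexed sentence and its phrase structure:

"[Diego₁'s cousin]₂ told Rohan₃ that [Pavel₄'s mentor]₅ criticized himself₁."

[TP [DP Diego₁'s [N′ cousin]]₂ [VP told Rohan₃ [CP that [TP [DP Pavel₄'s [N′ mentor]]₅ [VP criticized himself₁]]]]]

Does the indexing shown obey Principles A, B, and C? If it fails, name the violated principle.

Principle A

The two coindexed NPs are *Diego₁* and *himself₁*.
*himself₁* is an anaphor. Principle A requires it to be bound within its binding domain — the embedded TP, whose subject is [Pavel₄'s mentor]₅.
Within that domain it is c-commanded by *[Pavel₄'s mentor]₅*, which does not share its index.
*Diego₁* does not c-command the anaphor at all.
The anaphor is unbound in its domain → Principle A violation.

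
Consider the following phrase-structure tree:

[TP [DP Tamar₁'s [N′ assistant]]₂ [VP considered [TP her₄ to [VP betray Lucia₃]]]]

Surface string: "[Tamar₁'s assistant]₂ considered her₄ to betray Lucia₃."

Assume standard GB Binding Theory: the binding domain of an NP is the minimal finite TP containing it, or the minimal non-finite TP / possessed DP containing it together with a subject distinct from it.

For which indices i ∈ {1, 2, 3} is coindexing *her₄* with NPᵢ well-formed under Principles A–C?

{1}

*her* is a pronoun, so Principle B applies: it must be free in its binding domain.
Binding domain of *her₄*: the matrix TP, whose subject is [Tamar₁'s assistant]₂.
*Tamar₁* and the pronoun do not c-command one another → neither Principle B nor Principle C is at stake; coindexation permitted.
*[Tamar₁'s assistant]₂* c-commands the pronoun within its binding domain → coindexation would violate Principle B.
*Lucia₃*: the pronoun c-commands this R-expression → coindexation would violate Principle C on *Lucia₃*.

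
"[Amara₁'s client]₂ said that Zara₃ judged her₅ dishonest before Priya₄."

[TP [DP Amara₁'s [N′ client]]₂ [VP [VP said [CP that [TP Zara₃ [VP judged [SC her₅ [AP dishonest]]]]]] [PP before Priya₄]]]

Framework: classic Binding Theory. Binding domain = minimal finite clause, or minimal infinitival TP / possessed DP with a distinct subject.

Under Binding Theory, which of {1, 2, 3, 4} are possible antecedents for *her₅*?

{1, 2, 4}

*her* is a pronoun, so Principle B applies: it must be free in its binding domain.
Binding domain of *her₅*: the embedded TP, whose subject is Zara₃.
*Amara₁* and the pronoun do not c-command one another → neither Principle B nor Principle C is at stake; coindexation permitted.
*[Amara₁'s client]₂* c-commands the pronoun but from outside its binding domain, and is not c-commanded by it → coindexation permitted.
*Zara₃* c-commands the pronoun within its binding domain → coindexation would violate Principle B.
*Priya₄* and the pronoun do not c-command one another → neither Principle B nor Principle C is at stake; coindexation permitted.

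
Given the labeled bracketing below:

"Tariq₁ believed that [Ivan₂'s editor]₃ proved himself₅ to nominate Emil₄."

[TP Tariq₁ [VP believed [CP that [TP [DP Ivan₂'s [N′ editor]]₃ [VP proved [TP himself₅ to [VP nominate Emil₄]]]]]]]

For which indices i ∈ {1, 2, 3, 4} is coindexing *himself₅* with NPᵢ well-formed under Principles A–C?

{3}

*himself* is an anaphor, so Principle A applies: it must be bound in its binding domain.
Binding domain of *himself₅*: the embedded TP, whose subject is [Ivan₂'s editor]₃.
*Tariq₁* c-commands the anaphor but is outside its binding domain → cannot satisfy Principle A.
*Ivan₂* does not c-command the anaphor → cannot bind it.
*[Ivan₂'s editor]₃* c-commands the anaphor within its binding domain → licit binder.
*Emil₄* does not c-command the anaphor → cannot bind it.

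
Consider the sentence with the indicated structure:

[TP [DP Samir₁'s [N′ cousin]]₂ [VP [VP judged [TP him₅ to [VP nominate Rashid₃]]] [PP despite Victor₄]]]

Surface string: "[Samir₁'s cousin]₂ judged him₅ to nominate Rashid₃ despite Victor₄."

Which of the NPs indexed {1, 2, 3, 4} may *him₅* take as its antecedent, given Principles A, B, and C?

*him* is a pronoun, so Principle B applies: it must be free in its binding domain.
Binding domain of *him₅*: the matrix TP, whose subject is [Samir₁'s cousin]₂.
*Samir₁* and the pronoun do not c-command one another → neither Principle B nor Principle C is at stake; coindexation permitted.
*[Samir₁'s cousin]₂* c-commands the pronoun within its binding domain → coindexation would violate Principle B.
*Rashid₃*: the pronoun c-commands this R-expression → coindexation would violate Principle C on *Rashid₃*.
*Victor₄* and the pronoun do not c-command one another → neither Principle B nor Principle C is at stake; coindexation permitted.

{1, 4}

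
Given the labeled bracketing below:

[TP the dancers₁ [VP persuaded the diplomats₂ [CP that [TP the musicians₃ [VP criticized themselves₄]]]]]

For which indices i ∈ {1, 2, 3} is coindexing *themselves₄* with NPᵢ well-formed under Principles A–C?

{3}

*themselves* is an anaphor, so Principle A applies: it must be bound in its binding domain.
Binding domain of *themselves₄*: the embedded TP, whose subject is the musicians₃.
*the dancers₁* c-commands the anaphor but is outside its binding domain → cannot satisfy Principle A.
*the diplomats₂* c-commands the anaphor but is outside its binding domain → cannot satisfy Principle A.
*the musicians₃* c-commands the anaphor within its binding domain → licit binder.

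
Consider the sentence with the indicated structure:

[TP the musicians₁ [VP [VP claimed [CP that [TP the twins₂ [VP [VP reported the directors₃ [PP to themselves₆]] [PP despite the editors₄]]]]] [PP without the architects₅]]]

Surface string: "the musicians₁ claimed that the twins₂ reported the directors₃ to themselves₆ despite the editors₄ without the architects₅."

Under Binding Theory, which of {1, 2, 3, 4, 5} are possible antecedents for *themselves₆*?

{2, 3}

*themselves* is an anaphor, so Principle A applies: it must be bound in its binding domain.
Binding domain of *themselves₆*: the embedded TP, whose subject is the twins₂.
*the musicians₁* c-commands the anaphor but is outside its binding domain → cannot satisfy Principle A.
*the twins₂* c-commands the anaphor within its binding domain → licit binder.
*the directors₃* c-commands the anaphor within its binding domain → licit binder.
*the editors₄* does not c-command the anaphor → cannot bind it.
*the architects₅* does not c-command the anaphor → cannot bind it.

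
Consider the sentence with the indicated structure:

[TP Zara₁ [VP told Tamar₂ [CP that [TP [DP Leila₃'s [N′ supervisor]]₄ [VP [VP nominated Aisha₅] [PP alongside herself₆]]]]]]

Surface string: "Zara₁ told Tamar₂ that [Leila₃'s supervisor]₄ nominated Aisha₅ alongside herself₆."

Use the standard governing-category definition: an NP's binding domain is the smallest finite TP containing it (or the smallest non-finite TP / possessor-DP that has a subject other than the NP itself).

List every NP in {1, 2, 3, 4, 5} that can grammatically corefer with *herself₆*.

*herself* is an anaphor, so Principle A applies: it must be bound in its binding domain.
Binding domain of *herself₆*: the embedded TP, whose subject is [Leila₃'s supervisor]₄.
*Zara₁* c-commands the anaphor but is outside its binding domain → cannot satisfy Principle A.
*Tamar₂* c-commands the anaphor but is outside its binding domain → cannot satisfy Principle A.
*Leila₃* does not c-command the anaphor → cannot bind it.
*[Leila₃'s supervisor]₄* c-commands the anaphor within its binding domain → licit binder.
*Aisha₅* does not c-command the anaphor → cannot bind it.

{4}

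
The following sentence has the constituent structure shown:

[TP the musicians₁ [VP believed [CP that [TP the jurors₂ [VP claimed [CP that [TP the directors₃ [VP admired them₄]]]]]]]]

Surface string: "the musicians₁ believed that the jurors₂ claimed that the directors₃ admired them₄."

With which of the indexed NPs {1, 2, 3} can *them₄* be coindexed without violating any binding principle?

*them* is a pronoun, so Principle B applies: it must be free in its binding domain.
Binding domain of *them₄*: the embedded TP, whose subject is the directors₃.
*the musicians₁* c-commands the pronoun but from outside its binding domain, and is not c-commanded by it → coindexation permitted.
*the jurors₂* c-commands the pronoun but from outside its binding domain, and is not c-commanded by it → coindexation permitted.
*the directors₃* c-commands the pronoun within its binding domain → coindexation would violate Principle B.

{1, 2}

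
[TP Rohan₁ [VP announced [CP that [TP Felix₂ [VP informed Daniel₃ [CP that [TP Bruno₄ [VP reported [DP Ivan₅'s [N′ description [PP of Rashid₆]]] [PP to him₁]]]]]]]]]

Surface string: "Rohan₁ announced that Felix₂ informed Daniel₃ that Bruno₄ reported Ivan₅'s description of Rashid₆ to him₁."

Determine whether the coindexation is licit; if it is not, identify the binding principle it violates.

grammatical

The two coindexed NPs are *Rohan₁* and *him₁*.
*him₁* is a pronoun; its binding domain is the embedded TP, whose subject is Bruno₄. Within that domain it is c-commanded only by *Bruno₄*, which carries a different index — the pronoun is free locally, so Principle B holds.
*Rohan₁* is an R-expression; *him₁* does not c-command it, and no other NP shares its index, so Principle C is satisfied.
All principles are respected.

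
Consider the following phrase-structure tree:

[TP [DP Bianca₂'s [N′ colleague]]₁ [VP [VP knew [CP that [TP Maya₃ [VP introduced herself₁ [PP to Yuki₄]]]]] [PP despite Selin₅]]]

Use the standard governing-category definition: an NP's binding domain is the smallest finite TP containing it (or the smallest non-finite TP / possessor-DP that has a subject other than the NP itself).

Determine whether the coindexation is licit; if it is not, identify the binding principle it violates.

The two coindexed NPs are *[Bianca₂'s colleague]₁* and *herself₁*.
*herself₁* is an anaphor. Principle A requires it to be bound within its binding domain — the embedded TP, whose subject is Maya₃.
Within that domain it is c-commanded by *Maya₃*, which does not share its index.
*[Bianca₂'s colleague]₁* does c-command the anaphor, but from outside its binding domain.
The anaphor is unbound in its domain → Principle A violation.

Principle A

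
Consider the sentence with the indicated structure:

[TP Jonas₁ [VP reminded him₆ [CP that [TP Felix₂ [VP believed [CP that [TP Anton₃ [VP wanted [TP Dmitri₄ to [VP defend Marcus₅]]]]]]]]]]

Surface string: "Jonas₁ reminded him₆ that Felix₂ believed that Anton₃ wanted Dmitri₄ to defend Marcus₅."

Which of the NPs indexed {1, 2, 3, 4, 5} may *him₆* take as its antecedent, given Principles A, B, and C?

*him* is a pronoun, so Principle B applies: it must be free in its binding domain.
Binding domain of *him₆*: the matrix TP, whose subject is Jonas₁.
*Jonas₁* c-commands the pronoun within its binding domain → coindexation would violate Principle B.
*Felix₂*: the pronoun c-commands this R-expression → coindexation would violate Principle C on *Felix₂*.
*Anton₃*: the pronoun c-commands this R-expression → coindexation would violate Principle C on *Anton₃*.
*Dmitri₄*: the pronoun c-commands this R-expression → coindexation would violate Principle C on *Dmitri₄*.
*Marcus₅*: the pronoun c-commands this R-expression → coindexation would violate Principle C on *Marcus₅*.

none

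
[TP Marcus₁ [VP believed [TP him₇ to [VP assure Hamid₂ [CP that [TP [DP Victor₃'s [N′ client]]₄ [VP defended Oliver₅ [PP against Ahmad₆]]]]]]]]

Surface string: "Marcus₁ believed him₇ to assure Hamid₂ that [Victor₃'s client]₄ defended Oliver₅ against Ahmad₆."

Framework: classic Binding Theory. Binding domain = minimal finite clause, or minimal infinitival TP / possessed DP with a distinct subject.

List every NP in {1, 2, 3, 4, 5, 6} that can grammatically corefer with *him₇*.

*him* is a pronoun, so Principle B applies: it must be free in its binding domain.
Binding domain of *him₇*: the matrix TP, whose subject is Marcus₁.
*Marcus₁* c-commands the pronoun within its binding domain → coindexation would violate Principle B.
*Hamid₂*: the pronoun c-commands this R-expression → coindexation would violate Principle C on *Hamid₂*.
*Victor₃*: the pronoun c-commands this R-expression → coindexation would violate Principle C on *Victor₃*.
*[Victor₃'s client]₄*: the pronoun c-commands this R-expression → coindexation would violate Principle C on *[Victor₃'s client]₄*.
*Oliver₅*: the pronoun c-commands this R-expression → coindexation would violate Principle C on *Oliver₅*.
*Ahmad₆*: the pronoun c-commands this R-expression → coindexation would violate Principle C on *Ahmad₆*.

none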